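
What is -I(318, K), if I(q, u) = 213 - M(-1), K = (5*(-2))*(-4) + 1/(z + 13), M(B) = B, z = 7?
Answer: -214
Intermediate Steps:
K = 801/20 (K = (5*(-2))*(-4) + 1/(7 + 13) = -10*(-4) + 1/20 = 40 + 1/20 = 801/20 ≈ 40.050)
I(q, u) = 214 (I(q, u) = 213 - 1*(-1) = 213 + 1 = 214)
-I(318, K) = -1*214 = -214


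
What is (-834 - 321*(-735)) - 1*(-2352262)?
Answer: 2587363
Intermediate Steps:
(-834 - 321*(-735)) - 1*(-2352262) = (-834 + 235935) + 2352262 = 235101 + 2352262 = 2587363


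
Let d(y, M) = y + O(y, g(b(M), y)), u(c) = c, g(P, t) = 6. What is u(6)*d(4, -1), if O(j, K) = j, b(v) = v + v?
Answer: 48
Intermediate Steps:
b(v) = 2*v
d(y, M) = 2*y (d(y, M) = y + y = 2*y)
u(6)*d(4, -1) = 6*(2*4) = 6*8 = 48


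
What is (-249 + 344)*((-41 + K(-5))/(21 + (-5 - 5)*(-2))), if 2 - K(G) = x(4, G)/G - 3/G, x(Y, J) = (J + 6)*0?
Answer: -3762/41 ≈ -91.756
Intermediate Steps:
x(Y, J) = 0 (x(Y, J) = (6 + J)*0 = 0)
K(G) = 2 + 3/G (K(G) = 2 - (0/G - 3/G) = 2 - (0 - 3/G) = 2 - (-3)/G = 2 + 3/G)
(-249 + 344)*((-41 + K(-5))/(21 + (-5 - 5)*(-2))) = (-249 + 344)*((-41 + (2 + 3/(-5)))/(21 + (-5 - 5)*(-2))) = 95*((-41 + (2 + 3*(-⅕)))/(21 - 10*(-2))) = 95*((-41 + (2 - ⅗))/(21 + 20)) = 95*((-41 + 7/5)/41) = 95*(-198/5*1/41) = 95*(-198/205) = -3762/41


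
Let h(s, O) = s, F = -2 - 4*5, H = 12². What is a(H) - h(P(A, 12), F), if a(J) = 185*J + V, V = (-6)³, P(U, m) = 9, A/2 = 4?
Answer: 26415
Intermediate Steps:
A = 8 (A = 2*4 = 8)
H = 144
V = -216
F = -22 (F = -2 - 20 = -22)
a(J) = -216 + 185*J (a(J) = 185*J - 216 = -216 + 185*J)
a(H) - h(P(A, 12), F) = (-216 + 185*144) - 1*9 = (-216 + 26640) - 9 = 26424 - 9 = 26415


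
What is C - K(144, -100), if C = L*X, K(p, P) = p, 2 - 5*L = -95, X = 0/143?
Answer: -144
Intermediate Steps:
X = 0 (X = 0*(1/143) = 0)
L = 97/5 (L = 2/5 - 1/5*(-95) = 2/5 + 19 = 97/5 ≈ 19.400)
C = 0 (C = (97/5)*0 = 0)
C - K(144, -100) = 0 - 1*144 = 0 - 144 = -144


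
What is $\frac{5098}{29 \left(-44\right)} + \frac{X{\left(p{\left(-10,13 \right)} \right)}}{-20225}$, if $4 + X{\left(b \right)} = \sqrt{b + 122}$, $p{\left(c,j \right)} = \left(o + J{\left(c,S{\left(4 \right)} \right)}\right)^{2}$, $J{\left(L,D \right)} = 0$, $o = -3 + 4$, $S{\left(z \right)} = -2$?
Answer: $- \frac{51550973}{12903550} - \frac{\sqrt{123}}{20225} \approx -3.9956$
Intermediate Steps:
$o = 1$
$p{\left(c,j \right)} = 1$ ($p{\left(c,j \right)} = \left(1 + 0\right)^{2} = 1^{2} = 1$)
$X{\left(b \right)} = -4 + \sqrt{122 + b}$ ($X{\left(b \right)} = -4 + \sqrt{b + 122} = -4 + \sqrt{122 + b}$)
$\frac{5098}{29 \left(-44\right)} + \frac{X{\left(p{\left(-10,13 \right)} \right)}}{-20225} = \frac{5098}{29 \left(-44\right)} + \frac{-4 + \sqrt{122 + 1}}{-20225} = \frac{5098}{-1276} + \left(-4 + \sqrt{123}\right) \left(- \frac{1}{20225}\right) = 5098 \left(- \frac{1}{1276}\right) + \left(\frac{4}{20225} - \frac{\sqrt{123}}{20225}\right) = - \frac{2549}{638} + \left(\frac{4}{20225} - \frac{\sqrt{123}}{20225}\right) = - \frac{51550973}{12903550} - \frac{\sqrt{123}}{20225}$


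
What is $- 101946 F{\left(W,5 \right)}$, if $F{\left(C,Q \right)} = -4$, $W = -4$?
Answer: $407784$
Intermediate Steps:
$- 101946 F{\left(W,5 \right)} = \left(-101946\right) \left(-4\right) = 407784$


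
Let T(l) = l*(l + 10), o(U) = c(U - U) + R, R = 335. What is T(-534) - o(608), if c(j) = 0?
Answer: 279481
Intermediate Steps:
o(U) = 335 (o(U) = 0 + 335 = 335)
T(l) = l*(10 + l)
T(-534) - o(608) = -534*(10 - 534) - 1*335 = -534*(-524) - 335 = 279816 - 335 = 279481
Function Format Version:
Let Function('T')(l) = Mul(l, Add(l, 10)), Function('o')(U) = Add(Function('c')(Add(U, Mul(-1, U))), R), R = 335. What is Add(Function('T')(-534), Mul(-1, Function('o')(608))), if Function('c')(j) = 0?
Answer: 279481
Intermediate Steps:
Function('o')(U) = 335 (Function('o')(U) = Add(0, 335) = 335)
Function('T')(l) = Mul(l, Add(10, l))
Add(Function('T')(-534), Mul(-1, Function('o')(608))) = Add(Mul(-534, Add(10, -534)), Mul(-1, 335)) = Add(Mul(-534, -524), -335) = Add(279816, -335) = 279481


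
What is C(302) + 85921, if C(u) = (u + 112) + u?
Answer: 86637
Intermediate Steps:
C(u) = 112 + 2*u (C(u) = (112 + u) + u = 112 + 2*u)
C(302) + 85921 = (112 + 2*302) + 85921 = (112 + 604) + 85921 = 716 + 85921 = 86637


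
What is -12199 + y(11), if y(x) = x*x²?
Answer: -10868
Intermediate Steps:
y(x) = x³
-12199 + y(11) = -12199 + 11³ = -12199 + 1331 = -10868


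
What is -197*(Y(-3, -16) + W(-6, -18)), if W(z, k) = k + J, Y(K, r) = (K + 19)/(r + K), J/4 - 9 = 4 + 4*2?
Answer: -243886/19 ≈ -12836.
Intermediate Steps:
J = 84 (J = 36 + 4*(4 + 4*2) = 36 + 4*(4 + 8) = 36 + 4*12 = 36 + 48 = 84)
Y(K, r) = (19 + K)/(K + r)
W(z, k) = 84 + k (W(z, k) = k + 84 = 84 + k)
-197*(Y(-3, -16) + W(-6, -18)) = -197*((19 - 3)/(-3 - 16) + (84 - 18)) = -197*(16/(-19) + 66) = -197*(-1/19*16 + 66) = -197*(-16/19 + 66) = -197*1238/19 = -243886/19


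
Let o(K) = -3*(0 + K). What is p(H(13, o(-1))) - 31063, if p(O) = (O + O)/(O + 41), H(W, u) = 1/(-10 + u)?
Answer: -4442010/143 ≈ -31063.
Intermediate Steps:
o(K) = -3*K
p(O) = 2*O/(41 + O) (p(O) = (2*O)/(41 + O) = 2*O/(41 + O))
p(H(13, o(-1))) - 31063 = 2/((-10 - 3*(-1))*(41 + 1/(-10 - 3*(-1)))) - 31063 = 2/((-10 + 3)*(41 + 1/(-10 + 3))) - 31063 = 2/(-7*(41 + 1/(-7))) - 31063 = 2*(-⅐)/(41 - ⅐) - 31063 = 2*(-⅐)/(286/7) - 31063 = 2*(-⅐)*(7/286) - 31063 = -1/143 - 31063 = -4442010/143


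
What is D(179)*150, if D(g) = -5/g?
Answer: -750/179 ≈ -4.1899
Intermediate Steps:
D(179)*150 = -5/179*150 = -750/179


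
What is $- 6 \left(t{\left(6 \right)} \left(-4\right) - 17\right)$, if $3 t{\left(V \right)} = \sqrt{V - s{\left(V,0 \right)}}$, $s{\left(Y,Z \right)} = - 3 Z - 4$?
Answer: $102 + 8 \sqrt{10} \approx 127.3$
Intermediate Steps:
$s{\left(Y,Z \right)} = -4 - 3 Z$
$t{\left(V \right)} = \frac{\sqrt{4 + V}}{3}$ ($t{\left(V \right)} = \frac{\sqrt{V - \left(-4 - 0\right)}}{3} = \frac{\sqrt{V - \left(-4 + 0\right)}}{3} = \frac{\sqrt{V - -4}}{3} = \frac{\sqrt{V + 4}}{3} = \frac{\sqrt{4 + V}}{3}$)
$- 6 \left(t{\left(6 \right)} \left(-4\right) - 17\right) = - 6 \left(\frac{\sqrt{4 + 6}}{3} \left(-4\right) - 17\right) = - 6 \left(\frac{\sqrt{10}}{3} \left(-4\right) - 17\right) = - 6 \left(- \frac{4 \sqrt{10}}{3} - 17\right) = - 6 \left(-17 - \frac{4 \sqrt{10}}{3}\right) = 102 + 8 \sqrt{10}$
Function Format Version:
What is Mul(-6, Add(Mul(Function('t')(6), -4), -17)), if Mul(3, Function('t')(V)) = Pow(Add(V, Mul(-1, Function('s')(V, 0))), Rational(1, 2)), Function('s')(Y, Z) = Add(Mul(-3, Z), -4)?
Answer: Add(102, Mul(8, Pow(10, Rational(1, 2)))) ≈ 127.30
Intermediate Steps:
Function('s')(Y, Z) = Add(-4, Mul(-3, Z))
Function('t')(V) = Mul(Rational(1, 3), Pow(Add(4, V), Rational(1, 2))) (Function('t')(V) = Mul(Rational(1, 3), Pow(Add(V, Mul(-1, Add(-4, Mul(-3, 0)))), Rational(1, 2))) = Mul(Rational(1, 3), Pow(Add(V, Mul(-1, Add(-4, 0))), Rational(1, 2))) = Mul(Rational(1, 3), Pow(Add(V, Mul(-1, -4)), Rational(1, 2))) = Mul(Rational(1, 3), Pow(Add(V, 4), Rational(1, 2))) = Mul(Rational(1, 3), Pow(Add(4, V), Rational(1, 2))))
Mul(-6, Add(Mul(Function('t')(6), -4), -17)) = Mul(-6, Add(Mul(Mul(Rational(1, 3), Pow(Add(4, 6), Rational(1, 2))), -4), -17)) = Mul(-6, Add(Mul(Mul(Rational(1, 3), Pow(10, Rational(1, 2))), -4), -17)) = Mul(-6, Add(Mul(Rational(-4, 3), Pow(10, Rational(1, 2))), -17)) = Mul(-6, Add(-17, Mul(Rational(-4, 3), Pow(10, Rational(1, 2))))) = Add(102, Mul(8, Pow(10, Rational(1, 2))))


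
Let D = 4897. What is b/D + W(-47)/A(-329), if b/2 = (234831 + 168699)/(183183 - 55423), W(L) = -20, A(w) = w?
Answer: 638916857/10291789844 ≈ 0.062080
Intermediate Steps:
b = 40353/6388 (b = 2*((234831 + 168699)/(183183 - 55423)) = 2*(403530/127760) = 2*(403530*(1/127760)) = 2*(40353/12776) = 40353/6388 ≈ 6.3170)
b/D + W(-47)/A(-329) = (40353/6388)/4897 - 20/(-329) = (40353/6388)*(1/4897) - 20*(-1/329) = 40353/31282036 + 20/329 = 638916857/10291789844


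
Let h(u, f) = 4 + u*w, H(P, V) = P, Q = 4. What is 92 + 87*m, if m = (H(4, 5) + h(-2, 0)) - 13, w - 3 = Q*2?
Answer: -2257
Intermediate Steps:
w = 11 (w = 3 + 4*2 = 3 + 8 = 11)
h(u, f) = 4 + 11*u (h(u, f) = 4 + u*11 = 4 + 11*u)
m = -27 (m = (4 + (4 + 11*(-2))) - 13 = (4 + (4 - 22)) - 13 = (4 - 18) - 13 = -14 - 13 = -27)
92 + 87*m = 92 + 87*(-27) = 92 - 2349 = -2257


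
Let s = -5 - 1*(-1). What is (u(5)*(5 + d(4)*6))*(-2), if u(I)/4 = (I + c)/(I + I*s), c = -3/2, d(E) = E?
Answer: 812/15 ≈ 54.133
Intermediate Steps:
s = -4 (s = -5 + 1 = -4)
c = -3/2 (c = -3*1/2 = -3/2 ≈ -1.5000)
u(I) = -4*(-3/2 + I)/(3*I) (u(I) = 4*((I - 3/2)/(I + I*(-4))) = 4*((-3/2 + I)/(I - 4*I)) = 4*((-3/2 + I)/((-3*I))) = 4*((-3/2 + I)*(-1/(3*I))) = 4*(-(-3/2 + I)/(3*I)) = -4*(-3/2 + I)/(3*I))
(u(5)*(5 + d(4)*6))*(-2) = ((-4/3 + 2/5)*(5 + 4*6))*(-2) = ((-4/3 + 2*(1/5))*(5 + 24))*(-2) = ((-4/3 + 2/5)*29)*(-2) = -14/15*29*(-2) = -406/15*(-2) = 812/15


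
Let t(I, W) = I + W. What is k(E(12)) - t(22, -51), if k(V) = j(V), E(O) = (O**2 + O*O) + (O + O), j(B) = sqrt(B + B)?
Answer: 29 + 4*sqrt(39) ≈ 53.980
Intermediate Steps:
j(B) = sqrt(2)*sqrt(B) (j(B) = sqrt(2*B) = sqrt(2)*sqrt(B))
E(O) = 2*O + 2*O**2 (E(O) = (O**2 + O**2) + 2*O = 2*O**2 + 2*O = 2*O + 2*O**2)
k(V) = sqrt(2)*sqrt(V)
k(E(12)) - t(22, -51) = sqrt(2)*sqrt(2*12*(1 + 12)) - (22 - 51) = sqrt(2)*sqrt(2*12*13) - 1*(-29) = sqrt(2)*sqrt(312) + 29 = sqrt(2)*(2*sqrt(78)) + 29 = 4*sqrt(39) + 29 = 29 + 4*sqrt(39)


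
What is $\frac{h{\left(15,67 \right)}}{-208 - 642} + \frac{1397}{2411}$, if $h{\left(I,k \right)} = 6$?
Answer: $\frac{586492}{1024675} \approx 0.57237$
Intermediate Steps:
$\frac{h{\left(15,67 \right)}}{-208 - 642} + \frac{1397}{2411} = \frac{6}{-208 - 642} + \frac{1397}{2411} = \frac{6}{-208 - 642} + 1397 \cdot \frac{1}{2411} = \frac{6}{-850} + \frac{1397}{2411} = 6 \left(- \frac{1}{850}\right) + \frac{1397}{2411} = - \frac{3}{425} + \frac{1397}{2411} = \frac{586492}{1024675}$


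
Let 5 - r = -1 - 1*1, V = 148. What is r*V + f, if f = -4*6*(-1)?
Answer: 1060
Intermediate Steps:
f = 24 (f = -24*(-1) = 24)
r = 7 (r = 5 - (-1 - 1*1) = 5 - (-1 - 1) = 5 - 1*(-2) = 5 + 2 = 7)
r*V + f = 7*148 + 24 = 1036 + 24 = 1060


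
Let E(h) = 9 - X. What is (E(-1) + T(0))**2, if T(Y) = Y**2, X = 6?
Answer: 9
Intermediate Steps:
E(h) = 3 (E(h) = 9 - 1*6 = 9 - 6 = 3)
(E(-1) + T(0))**2 = (3 + 0**2)**2 = (3 + 0)**2 = 3**2 = 9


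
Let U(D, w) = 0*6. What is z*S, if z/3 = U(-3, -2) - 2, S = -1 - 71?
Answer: 432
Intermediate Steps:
S = -72
U(D, w) = 0
z = -6 (z = 3*(0 - 2) = 3*(-2) = -6)
z*S = -6*(-72) = 432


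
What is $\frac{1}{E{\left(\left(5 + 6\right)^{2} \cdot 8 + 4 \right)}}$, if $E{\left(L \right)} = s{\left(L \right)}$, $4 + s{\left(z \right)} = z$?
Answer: $\frac{1}{968} \approx 0.0010331$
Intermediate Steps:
$s{\left(z \right)} = -4 + z$
$E{\left(L \right)} = -4 + L$
$\frac{1}{E{\left(\left(5 + 6\right)^{2} \cdot 8 + 4 \right)}} = \frac{1}{-4 + \left(\left(5 + 6\right)^{2} \cdot 8 + 4\right)} = \frac{1}{-4 + \left(11^{2} \cdot 8 + 4\right)} = \frac{1}{-4 + \left(121 \cdot 8 + 4\right)} = \frac{1}{-4 + \left(968 + 4\right)} = \frac{1}{-4 + 972} = \frac{1}{968}$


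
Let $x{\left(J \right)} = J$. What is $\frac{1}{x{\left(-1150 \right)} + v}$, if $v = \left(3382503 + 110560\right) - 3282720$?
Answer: $\frac{1}{209193} \approx 4.7803 \cdot 10^{-6}$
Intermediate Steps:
$v = 210343$ ($v = 3493063 - 3282720 = 210343$)
$\frac{1}{x{\left(-1150 \right)} + v} = \frac{1}{-1150 + 210343} = \frac{1}{209193}$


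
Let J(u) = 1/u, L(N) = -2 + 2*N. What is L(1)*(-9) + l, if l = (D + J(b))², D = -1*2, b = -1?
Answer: 9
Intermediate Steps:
D = -2
J(u) = 1/u
l = 9 (l = (-2 + 1/(-1))² = (-2 - 1)² = (-3)² = 9)
L(1)*(-9) + l = (-2 + 2*1)*(-9) + 9 = (-2 + 2)*(-9) + 9 = 0*(-9) + 9 = 0 + 9 = 9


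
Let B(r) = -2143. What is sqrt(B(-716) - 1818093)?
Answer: 2*I*sqrt(455059) ≈ 1349.2*I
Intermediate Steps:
sqrt(B(-716) - 1818093) = sqrt(-2143 - 1818093) = sqrt(-1820236) = 2*I*sqrt(455059)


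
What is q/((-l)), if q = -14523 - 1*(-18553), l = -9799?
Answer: 4030/9799 ≈ 0.41127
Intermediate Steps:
q = 4030 (q = -14523 + 18553 = 4030)
q/((-l)) = 4030/((-1*(-9799))) = 4030/9799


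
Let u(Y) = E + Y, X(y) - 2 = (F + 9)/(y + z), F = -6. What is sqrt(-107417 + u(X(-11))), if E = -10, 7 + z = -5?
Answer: I*sqrt(56827894)/23 ≈ 327.76*I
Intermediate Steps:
z = -12 (z = -7 - 5 = -12)
X(y) = 2 + 3/(-12 + y) (X(y) = 2 + (-6 + 9)/(y - 12) = 2 + 3/(-12 + y))
u(Y) = -10 + Y
sqrt(-107417 + u(X(-11))) = sqrt(-107417 + (-10 + (-21 + 2*(-11))/(-12 - 11))) = sqrt(-107417 + (-10 + (-21 - 22)/(-23))) = sqrt(-107417 + (-10 - 1/23*(-43))) = sqrt(-107417 + (-10 + 43/23)) = sqrt(-107417 - 187/23) = sqrt(-2470778/23) = I*sqrt(56827894)/23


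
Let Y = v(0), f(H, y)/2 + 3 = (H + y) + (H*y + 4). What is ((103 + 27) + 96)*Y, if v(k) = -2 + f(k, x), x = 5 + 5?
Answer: 4520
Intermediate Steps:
x = 10
f(H, y) = 2 + 2*H + 2*y + 2*H*y (f(H, y) = -6 + 2*((H + y) + (H*y + 4)) = -6 + 2*((H + y) + (4 + H*y)) = -6 + 2*(4 + H + y + H*y) = -6 + (8 + 2*H + 2*y + 2*H*y) = 2 + 2*H + 2*y + 2*H*y)
v(k) = 20 + 22*k (v(k) = -2 + (2 + 2*k + 2*10 + 2*k*10) = -2 + (2 + 2*k + 20 + 20*k) = -2 + (22 + 22*k) = 20 + 22*k)
Y = 20 (Y = 20 + 22*0 = 20 + 0 = 20)
((103 + 27) + 96)*Y = ((103 + 27) + 96)*20 = (130 + 96)*20 = 226*20 = 4520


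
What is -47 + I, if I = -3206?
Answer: -3253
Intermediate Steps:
-47 + I = -47 - 3206 = -3253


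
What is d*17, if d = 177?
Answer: 3009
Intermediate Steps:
d*17 = 177*17 = 3009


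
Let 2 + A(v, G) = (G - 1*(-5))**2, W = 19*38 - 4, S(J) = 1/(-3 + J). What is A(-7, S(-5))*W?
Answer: 500087/32 ≈ 15628.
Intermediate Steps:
W = 718 (W = 722 - 4 = 718)
A(v, G) = -2 + (5 + G)**2 (A(v, G) = -2 + (G - 1*(-5))**2 = -2 + (G + 5)**2 = -2 + (5 + G)**2)
A(-7, S(-5))*W = (-2 + (5 + 1/(-3 - 5))**2)*718 = (-2 + (5 + 1/(-8))**2)*718 = (-2 + (5 - 1/8)**2)*718 = (-2 + (39/8)**2)*718 = (-2 + 1521/64)*718 = (1393/64)*718 = 500087/32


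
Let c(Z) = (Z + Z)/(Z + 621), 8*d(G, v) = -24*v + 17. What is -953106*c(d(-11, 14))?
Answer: 608081628/4649 ≈ 1.3080e+5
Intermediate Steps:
d(G, v) = 17/8 - 3*v (d(G, v) = (-24*v + 17)/8 = (17 - 24*v)/8 = 17/8 - 3*v)
c(Z) = 2*Z/(621 + Z) (c(Z) = (2*Z)/(621 + Z) = 2*Z/(621 + Z))
-953106*c(d(-11, 14)) = -953106*2*(17/8 - 3*14)/(621 + (17/8 - 3*14)) = -953106*2*(17/8 - 42)/(621 + (17/8 - 42)) = -953106*2*(-319/8)/(621 - 319/8) = -953106*2*(-319/8)/(4649/8) = -953106*2*(-319/8)*(8/4649) = -953106/(1/(-638/4649)) = -953106/(-4649/638) = -953106*(-638/4649) = 608081628/4649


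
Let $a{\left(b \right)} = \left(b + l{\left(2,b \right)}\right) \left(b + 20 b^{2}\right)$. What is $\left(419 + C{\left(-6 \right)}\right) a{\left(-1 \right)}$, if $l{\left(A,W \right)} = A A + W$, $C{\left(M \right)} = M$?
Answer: $15694$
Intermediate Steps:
$l{\left(A,W \right)} = W + A^{2}$ ($l{\left(A,W \right)} = A^{2} + W = W + A^{2}$)
$a{\left(b \right)} = \left(4 + 2 b\right) \left(b + 20 b^{2}\right)$ ($a{\left(b \right)} = \left(b + \left(b + 2^{2}\right)\right) \left(b + 20 b^{2}\right) = \left(b + \left(b + 4\right)\right) \left(b + 20 b^{2}\right) = \left(b + \left(4 + b\right)\right) \left(b + 20 b^{2}\right) = \left(4 + 2 b\right) \left(b + 20 b^{2}\right)$)
$\left(419 + C{\left(-6 \right)}\right) a{\left(-1 \right)} = \left(419 - 6\right) 2 \left(-1\right) \left(2 + 20 \left(-1\right)^{2} + 41 \left(-1\right)\right) = 413 \cdot 2 \left(-1\right) \left(2 + 20 \cdot 1 - 41\right) = 413 \cdot 2 \left(-1\right) \left(2 + 20 - 41\right) = 413 \cdot 2 \left(-1\right) \left(-19\right) = 413 \cdot 38 = 15694$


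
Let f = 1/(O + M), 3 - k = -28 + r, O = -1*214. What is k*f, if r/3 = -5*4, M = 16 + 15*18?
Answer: 91/72 ≈ 1.2639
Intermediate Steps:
M = 286 (M = 16 + 270 = 286)
r = -60 (r = 3*(-5*4) = 3*(-20) = -60)
O = -214
k = 91 (k = 3 - (-28 - 60) = 3 - 1*(-88) = 3 + 88 = 91)
f = 1/72 (f = 1/(-214 + 286) = 1/72 ≈ 0.013889)
k*f = 91*(1/72) = 91/72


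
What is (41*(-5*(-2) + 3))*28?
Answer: 14924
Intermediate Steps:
(41*(-5*(-2) + 3))*28 = (41*(10 + 3))*28 = (41*13)*28 = 533*28 = 14924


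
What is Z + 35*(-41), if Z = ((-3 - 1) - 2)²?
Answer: -1399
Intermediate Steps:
Z = 36 (Z = (-4 - 2)² = (-6)² = 36)
Z + 35*(-41) = 36 + 35*(-41) = 36 - 1435 = -1399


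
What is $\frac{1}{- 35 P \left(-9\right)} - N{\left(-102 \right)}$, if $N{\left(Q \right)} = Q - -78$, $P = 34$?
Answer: $\frac{257041}{10710} \approx 24.0$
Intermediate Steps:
$N{\left(Q \right)} = 78 + Q$ ($N{\left(Q \right)} = Q + 78 = 78 + Q$)
$\frac{1}{- 35 P \left(-9\right)} - N{\left(-102 \right)} = \frac{1}{\left(-35\right) 34 \left(-9\right)} - \left(78 - 102\right) = \frac{1}{\left(-1190\right) \left(-9\right)} - -24 = \frac{1}{10710} + 24 = \frac{257041}{10710}$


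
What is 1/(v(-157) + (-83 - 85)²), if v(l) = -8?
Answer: 1/28216 ≈ 3.5441e-5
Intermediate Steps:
1/(v(-157) + (-83 - 85)²) = 1/(-8 + (-83 - 85)²) = 1/(-8 + (-168)²) = 1/(-8 + 28224) = 1/28216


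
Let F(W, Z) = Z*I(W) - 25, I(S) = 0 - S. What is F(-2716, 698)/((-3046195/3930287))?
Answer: -7450814068241/3046195 ≈ -2.4459e+6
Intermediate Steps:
I(S) = -S
F(W, Z) = -25 - W*Z (F(W, Z) = Z*(-W) - 25 = -W*Z - 25 = -25 - W*Z)
F(-2716, 698)/((-3046195/3930287)) = (-25 - 1*(-2716)*698)/((-3046195/3930287)) = (-25 + 1895768)/((-3046195*1/3930287)) = 1895743/(-3046195/3930287) = 1895743*(-3930287/3046195) = -7450814068241/3046195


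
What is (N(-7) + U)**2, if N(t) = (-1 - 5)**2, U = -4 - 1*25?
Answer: 49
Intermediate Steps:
U = -29 (U = -4 - 25 = -29)
N(t) = 36 (N(t) = (-6)**2 = 36)
(N(-7) + U)**2 = (36 - 29)**2 = 7**2 = 49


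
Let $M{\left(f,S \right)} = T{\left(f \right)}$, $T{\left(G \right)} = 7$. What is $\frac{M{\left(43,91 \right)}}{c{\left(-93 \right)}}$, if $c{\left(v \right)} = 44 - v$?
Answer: $\frac{7}{137} \approx 0.051095$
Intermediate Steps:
$M{\left(f,S \right)} = 7$
$\frac{M{\left(43,91 \right)}}{c{\left(-93 \right)}} = \frac{7}{44 - -93} = \frac{7}{44 + 93} = \frac{7}{137}$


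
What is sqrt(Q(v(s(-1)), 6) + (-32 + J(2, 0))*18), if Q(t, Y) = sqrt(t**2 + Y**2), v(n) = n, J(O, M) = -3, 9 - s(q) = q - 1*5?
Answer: sqrt(-630 + 3*sqrt(29)) ≈ 24.776*I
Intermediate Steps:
s(q) = 14 - q (s(q) = 9 - (q - 1*5) = 9 - (q - 5) = 9 - (-5 + q) = 9 + (5 - q) = 14 - q)
Q(t, Y) = sqrt(Y**2 + t**2)
sqrt(Q(v(s(-1)), 6) + (-32 + J(2, 0))*18) = sqrt(sqrt(6**2 + (14 - 1*(-1))**2) + (-32 - 3)*18) = sqrt(sqrt(36 + (14 + 1)**2) - 35*18) = sqrt(sqrt(36 + 15**2) - 630) = sqrt(sqrt(36 + 225) - 630) = sqrt(sqrt(261) - 630) = sqrt(3*sqrt(29) - 630) = sqrt(-630 + 3*sqrt(29))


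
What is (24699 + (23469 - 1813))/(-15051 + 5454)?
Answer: -46355/9597 ≈ -4.8302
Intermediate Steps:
(24699 + (23469 - 1813))/(-15051 + 5454) = (24699 + 21656)/(-9597) = 46355*(-1/9597) = -46355/9597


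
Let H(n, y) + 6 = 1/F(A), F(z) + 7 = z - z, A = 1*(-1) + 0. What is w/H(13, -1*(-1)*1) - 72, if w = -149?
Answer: -2053/43 ≈ -47.744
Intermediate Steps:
A = -1 (A = -1 + 0 = -1)
F(z) = -7 (F(z) = -7 + (z - z) = -7 + 0 = -7)
H(n, y) = -43/7 (H(n, y) = -6 + 1/(-7) = -6 - ⅐ = -43/7)
w/H(13, -1*(-1)*1) - 72 = -149/(-43/7) - 72 = -7/43*(-149) - 72 = 1043/43 - 72 = -2053/43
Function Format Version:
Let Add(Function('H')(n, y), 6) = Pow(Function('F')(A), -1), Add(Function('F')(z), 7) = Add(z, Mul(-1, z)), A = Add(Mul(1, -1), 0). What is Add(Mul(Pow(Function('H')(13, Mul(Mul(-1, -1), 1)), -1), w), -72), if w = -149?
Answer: Rational(-2053, 43) ≈ -47.744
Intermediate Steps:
A = -1 (A = Add(-1, 0) = -1)
Function('F')(z) = -7 (Function('F')(z) = Add(-7, Add(z, Mul(-1, z))) = Add(-7, 0) = -7)
Function('H')(n, y) = Rational(-43, 7) (Function('H')(n, y) = Add(-6, Pow(-7, -1)) = Add(-6, Rational(-1, 7)) = Rational(-43, 7))
Add(Mul(Pow(Function('H')(13, Mul(Mul(-1, -1), 1)), -1), w), -72) = Add(Mul(Pow(Rational(-43, 7), -1), -149), -72) = Add(Mul(Rational(-7, 43), -149), -72) = Add(Rational(1043, 43), -72) = Rational(-2053, 43)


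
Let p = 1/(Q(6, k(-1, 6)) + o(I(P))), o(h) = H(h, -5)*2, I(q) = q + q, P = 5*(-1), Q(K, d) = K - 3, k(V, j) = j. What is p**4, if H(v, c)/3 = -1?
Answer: 1/81 ≈ 0.012346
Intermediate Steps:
H(v, c) = -3 (H(v, c) = 3*(-1) = -3)
Q(K, d) = -3 + K
P = -5
I(q) = 2*q
o(h) = -6 (o(h) = -3*2 = -6)
p = -1/3 (p = 1/((-3 + 6) - 6) = 1/(3 - 6) = 1/(-3) = -1/3 ≈ -0.33333)
p**4 = (-1/3)**4 = 1/81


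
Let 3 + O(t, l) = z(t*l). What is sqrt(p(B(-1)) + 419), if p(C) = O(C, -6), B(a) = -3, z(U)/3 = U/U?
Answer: sqrt(419) ≈ 20.469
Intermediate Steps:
z(U) = 3 (z(U) = 3*(U/U) = 3*1 = 3)
O(t, l) = 0 (O(t, l) = -3 + 3 = 0)
p(C) = 0
sqrt(p(B(-1)) + 419) = sqrt(0 + 419) = sqrt(419)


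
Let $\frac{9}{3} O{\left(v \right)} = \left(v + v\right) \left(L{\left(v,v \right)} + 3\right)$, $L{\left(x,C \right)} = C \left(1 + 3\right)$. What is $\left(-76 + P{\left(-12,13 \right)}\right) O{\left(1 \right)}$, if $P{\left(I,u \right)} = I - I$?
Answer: $- \frac{1064}{3} \approx -354.67$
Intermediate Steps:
$L{\left(x,C \right)} = 4 C$ ($L{\left(x,C \right)} = C 4 = 4 C$)
$P{\left(I,u \right)} = 0$
$O{\left(v \right)} = \frac{2 v \left(3 + 4 v\right)}{3}$ ($O{\left(v \right)} = \frac{\left(v + v\right) \left(4 v + 3\right)}{3} = \frac{2 v \left(3 + 4 v\right)}{3}$)
$\left(-76 + P{\left(-12,13 \right)}\right) O{\left(1 \right)} = \left(-76 + 0\right) \frac{2}{3} \cdot 1 \left(3 + 4 \cdot 1\right) = - 76 \cdot \frac{2}{3} \cdot 1 \left(3 + 4\right) = - 76 \cdot \frac{2}{3} \cdot 1 \cdot 7 = \left(-76\right) \frac{14}{3} = - \frac{1064}{3}$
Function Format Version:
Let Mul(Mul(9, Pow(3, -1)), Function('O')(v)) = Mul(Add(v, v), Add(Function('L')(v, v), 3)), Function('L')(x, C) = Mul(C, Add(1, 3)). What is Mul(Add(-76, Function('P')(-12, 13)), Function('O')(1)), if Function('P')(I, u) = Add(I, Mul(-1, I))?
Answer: Rational(-1064, 3) ≈ -354.67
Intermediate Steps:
Function('L')(x, C) = Mul(4, C) (Function('L')(x, C) = Mul(C, 4) = Mul(4, C))
Function('P')(I, u) = 0
Function('O')(v) = Mul(Rational(2, 3), v, Add(3, Mul(4, v))) (Function('O')(v) = Mul(Rational(1, 3), Mul(Add(v, v), Add(Mul(4, v), 3))) = Mul(Rational(1, 3), Mul(Mul(2, v), Add(3, Mul(4, v)))) = Mul(Rational(1, 3), Mul(2, v, Add(3, Mul(4, v)))) = Mul(Rational(2, 3), v, Add(3, Mul(4, v))))
Mul(Add(-76, Function('P')(-12, 13)), Function('O')(1)) = Mul(Add(-76, 0), Mul(Rational(2, 3), 1, Add(3, Mul(4, 1)))) = Mul(-76, Mul(Rational(2, 3), 1, Add(3, 4))) = Mul(-76, Mul(Rational(2, 3), 1, 7)) = Mul(-76, Rational(14, 3)) = Rational(-1064, 3)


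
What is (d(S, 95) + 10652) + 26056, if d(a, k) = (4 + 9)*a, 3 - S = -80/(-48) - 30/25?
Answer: 551114/15 ≈ 36741.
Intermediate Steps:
S = 38/15 (S = 3 - (-80/(-48) - 30/25) = 3 - (-80*(-1/48) - 30*1/25) = 3 - (5/3 - 6/5) = 3 - 1*7/15 = 3 - 7/15 = 38/15 ≈ 2.5333)
d(a, k) = 13*a
(d(S, 95) + 10652) + 26056 = (13*(38/15) + 10652) + 26056 = (494/15 + 10652) + 26056 = 160274/15 + 26056 = 551114/15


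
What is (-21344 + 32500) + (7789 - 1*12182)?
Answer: 6763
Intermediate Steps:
(-21344 + 32500) + (7789 - 1*12182) = 11156 + (7789 - 12182) = 11156 - 4393 = 6763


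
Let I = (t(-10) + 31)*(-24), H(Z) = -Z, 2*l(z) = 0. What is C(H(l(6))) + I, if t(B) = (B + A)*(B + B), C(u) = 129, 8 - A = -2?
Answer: -615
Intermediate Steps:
A = 10 (A = 8 - 1*(-2) = 8 + 2 = 10)
l(z) = 0 (l(z) = (½)*0 = 0)
t(B) = 2*B*(10 + B) (t(B) = (B + 10)*(B + B) = (10 + B)*(2*B) = 2*B*(10 + B))
I = -744 (I = (2*(-10)*(10 - 10) + 31)*(-24) = (2*(-10)*0 + 31)*(-24) = (0 + 31)*(-24) = 31*(-24) = -744)
C(H(l(6))) + I = 129 - 744 = -615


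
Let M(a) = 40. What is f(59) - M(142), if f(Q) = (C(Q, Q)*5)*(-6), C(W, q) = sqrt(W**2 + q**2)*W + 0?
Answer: -40 - 104430*sqrt(2) ≈ -1.4773e+5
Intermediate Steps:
C(W, q) = W*sqrt(W**2 + q**2) (C(W, q) = W*sqrt(W**2 + q**2) + 0 = W*sqrt(W**2 + q**2))
f(Q) = -30*Q*sqrt(2)*sqrt(Q**2) (f(Q) = ((Q*sqrt(Q**2 + Q**2))*5)*(-6) = ((Q*sqrt(2*Q**2))*5)*(-6) = ((Q*(sqrt(2)*sqrt(Q**2)))*5)*(-6) = ((Q*sqrt(2)*sqrt(Q**2))*5)*(-6) = (5*Q*sqrt(2)*sqrt(Q**2))*(-6) = -30*Q*sqrt(2)*sqrt(Q**2))
f(59) - M(142) = -30*59*sqrt(2)*sqrt(59**2) - 1*40 = -30*59*sqrt(2)*sqrt(3481) - 40 = -30*59*sqrt(2)*59 - 40 = -104430*sqrt(2) - 40 = -40 - 104430*sqrt(2)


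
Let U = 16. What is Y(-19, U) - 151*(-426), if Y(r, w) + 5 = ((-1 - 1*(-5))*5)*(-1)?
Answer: 64301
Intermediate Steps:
Y(r, w) = -25 (Y(r, w) = -5 + ((-1 - 1*(-5))*5)*(-1) = -5 + ((-1 + 5)*5)*(-1) = -5 + (4*5)*(-1) = -5 + 20*(-1) = -5 - 20 = -25)
Y(-19, U) - 151*(-426) = -25 - 151*(-426) = -25 + 64326 = 64301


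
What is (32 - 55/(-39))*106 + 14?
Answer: 138664/39 ≈ 3555.5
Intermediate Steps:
(32 - 55/(-39))*106 + 14 = (32 - 55*(-1/39))*106 + 14 = (32 + 55/39)*106 + 14 = (1303/39)*106 + 14 = 138118/39 + 14 = 138664/39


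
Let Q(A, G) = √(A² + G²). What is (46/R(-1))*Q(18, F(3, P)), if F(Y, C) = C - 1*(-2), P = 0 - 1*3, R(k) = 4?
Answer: 115*√13/2 ≈ 207.32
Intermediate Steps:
P = -3 (P = 0 - 3 = -3)
F(Y, C) = 2 + C (F(Y, C) = C + 2 = 2 + C)
(46/R(-1))*Q(18, F(3, P)) = (46/4)*√(18² + (2 - 3)²) = (46*(¼))*√(324 + (-1)²) = 23*√(324 + 1)/2 = 23*√325/2 = 23*(5*√13)/2 = 115*√13/2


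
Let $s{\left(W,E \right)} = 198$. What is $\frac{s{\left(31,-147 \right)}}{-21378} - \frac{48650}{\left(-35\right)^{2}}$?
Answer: $- \frac{141535}{3563} \approx -39.724$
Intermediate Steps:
$\frac{s{\left(31,-147 \right)}}{-21378} - \frac{48650}{\left(-35\right)^{2}} = \frac{198}{-21378} - \frac{48650}{\left(-35\right)^{2}} = 198 \left(- \frac{1}{21378}\right) - \frac{48650}{1225} = - \frac{33}{3563} - \frac{278}{7} = - \frac{141535}{3563}$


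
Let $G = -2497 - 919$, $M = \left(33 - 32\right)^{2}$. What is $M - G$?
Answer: $3417$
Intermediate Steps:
$M = 1$ ($M = 1^{2} = 1$)
$G = -3416$ ($G = -2497 - 919 = -3416$)
$M - G = 1 - -3416 = 1 + 3416 = 3417$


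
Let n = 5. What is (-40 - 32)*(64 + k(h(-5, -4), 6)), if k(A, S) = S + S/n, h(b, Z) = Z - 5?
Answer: -25632/5 ≈ -5126.4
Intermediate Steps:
h(b, Z) = -5 + Z
k(A, S) = 6*S/5 (k(A, S) = S + S/5 = 6*S/5)
(-40 - 32)*(64 + k(h(-5, -4), 6)) = (-40 - 32)*(64 + (6/5)*6) = -72*(64 + 36/5) = -72*356/5 = -25632/5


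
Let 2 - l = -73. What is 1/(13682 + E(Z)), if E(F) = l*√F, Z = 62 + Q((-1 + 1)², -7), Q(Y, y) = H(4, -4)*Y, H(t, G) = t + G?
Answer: 6841/93424187 - 75*√62/186848374 ≈ 7.0065e-5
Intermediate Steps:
H(t, G) = G + t
l = 75 (l = 2 - 1*(-73) = 2 + 73 = 75)
Q(Y, y) = 0 (Q(Y, y) = (-4 + 4)*Y = 0*Y = 0)
Z = 62 (Z = 62 + 0 = 62)
E(F) = 75*√F
1/(13682 + E(Z)) = 1/(13682 + 75*√62)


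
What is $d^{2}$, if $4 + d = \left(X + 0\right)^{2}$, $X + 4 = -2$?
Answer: $1024$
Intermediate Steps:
$X = -6$ ($X = -4 - 2 = -6$)
$d = 32$ ($d = -4 + \left(-6 + 0\right)^{2} = -4 + \left(-6\right)^{2} = -4 + 36 = 32$)
$d^{2} = 32^{2} = 1024$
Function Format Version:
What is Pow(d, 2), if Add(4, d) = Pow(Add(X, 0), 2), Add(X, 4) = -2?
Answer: 1024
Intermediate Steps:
X = -6 (X = Add(-4, -2) = -6)
d = 32 (d = Add(-4, Pow(Add(-6, 0), 2)) = Add(-4, Pow(-6, 2)) = Add(-4, 36) = 32)
Pow(d, 2) = Pow(32, 2) = 1024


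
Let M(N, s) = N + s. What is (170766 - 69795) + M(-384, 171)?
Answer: 100758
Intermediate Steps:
(170766 - 69795) + M(-384, 171) = (170766 - 69795) + (-384 + 171) = 100971 - 213 = 100758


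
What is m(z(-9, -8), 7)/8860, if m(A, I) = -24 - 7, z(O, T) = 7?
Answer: -31/8860 ≈ -0.0034989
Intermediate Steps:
m(A, I) = -31
m(z(-9, -8), 7)/8860 = -31/8860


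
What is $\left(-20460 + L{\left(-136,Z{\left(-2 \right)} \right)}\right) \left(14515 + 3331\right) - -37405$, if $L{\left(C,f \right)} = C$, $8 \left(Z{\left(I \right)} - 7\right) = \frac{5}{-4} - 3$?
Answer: $-367518811$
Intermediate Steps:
$Z{\left(I \right)} = \frac{207}{32}$ ($Z{\left(I \right)} = 7 + \frac{\frac{5}{-4} - 3}{8} = 7 + \frac{5 \left(- \frac{1}{4}\right) - 3}{8} = 7 + \frac{- \frac{5}{4} - 3}{8} = 7 + \frac{1}{8} \left(- \frac{17}{4}\right) = 7 - \frac{17}{32} = \frac{207}{32}$)
$\left(-20460 + L{\left(-136,Z{\left(-2 \right)} \right)}\right) \left(14515 + 3331\right) - -37405 = \left(-20460 - 136\right) \left(14515 + 3331\right) - -37405 = \left(-20596\right) 17846 + 37405 = -367556216 + 37405 = -367518811$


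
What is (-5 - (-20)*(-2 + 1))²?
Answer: 625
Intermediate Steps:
(-5 - (-20)*(-2 + 1))² = (-5 - (-20)*(-1))² = (-5 - 5*4)² = (-5 - 20)² = (-25)² = 625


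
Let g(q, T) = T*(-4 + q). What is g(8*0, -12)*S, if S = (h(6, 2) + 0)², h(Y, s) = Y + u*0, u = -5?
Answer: 1728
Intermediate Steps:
h(Y, s) = Y (h(Y, s) = Y - 5*0 = Y + 0 = Y)
S = 36 (S = (6 + 0)² = 6² = 36)
g(8*0, -12)*S = -12*(-4 + 8*0)*36 = -12*(-4 + 0)*36 = -12*(-4)*36 = 48*36 = 1728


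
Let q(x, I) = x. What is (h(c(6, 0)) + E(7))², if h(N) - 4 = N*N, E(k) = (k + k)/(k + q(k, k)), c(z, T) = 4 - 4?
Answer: 25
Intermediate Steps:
c(z, T) = 0
E(k) = 1 (E(k) = (k + k)/(k + k) = (2*k)/((2*k)) = (2*k)*(1/(2*k)) = 1)
h(N) = 4 + N² (h(N) = 4 + N*N = 4 + N²)
(h(c(6, 0)) + E(7))² = ((4 + 0²) + 1)² = ((4 + 0) + 1)² = (4 + 1)² = 5² = 25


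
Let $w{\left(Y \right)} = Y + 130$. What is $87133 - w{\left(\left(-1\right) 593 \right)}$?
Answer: $87596$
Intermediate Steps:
$w{\left(Y \right)} = 130 + Y$
$87133 - w{\left(\left(-1\right) 593 \right)} = 87133 - \left(130 - 593\right) = 87133 - -463 = 87133 + 463 = 87596$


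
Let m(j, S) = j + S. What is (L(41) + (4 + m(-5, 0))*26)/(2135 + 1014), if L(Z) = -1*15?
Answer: -41/3149 ≈ -0.013020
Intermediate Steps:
L(Z) = -15
m(j, S) = S + j
(L(41) + (4 + m(-5, 0))*26)/(2135 + 1014) = (-15 + (4 + (0 - 5))*26)/(2135 + 1014) = (-15 + (4 - 5)*26)/3149 = (-15 - 1*26)*(1/3149) = (-15 - 26)*(1/3149) = -41*1/3149 = -41/3149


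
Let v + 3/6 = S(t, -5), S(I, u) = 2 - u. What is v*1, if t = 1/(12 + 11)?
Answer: 13/2 ≈ 6.5000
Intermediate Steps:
t = 1/23 ≈ 0.043478
v = 13/2 (v = -1/2 + (2 - 1*(-5)) = -1/2 + (2 + 5) = -1/2 + 7 = 13/2 ≈ 6.5000)
v*1 = (13/2)*1 = 13/2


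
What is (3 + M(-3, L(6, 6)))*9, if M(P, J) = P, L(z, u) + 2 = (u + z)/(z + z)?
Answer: 0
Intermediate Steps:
L(z, u) = -2 + (u + z)/(2*z) (L(z, u) = -2 + (u + z)/(z + z) = -2 + (u + z)/((2*z)) = -2 + (u + z)*(1/(2*z)) = -2 + (u + z)/(2*z))
(3 + M(-3, L(6, 6)))*9 = (3 - 3)*9 = 0*9 = 0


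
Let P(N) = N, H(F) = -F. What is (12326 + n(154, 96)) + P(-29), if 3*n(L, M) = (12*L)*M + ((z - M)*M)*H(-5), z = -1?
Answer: 55913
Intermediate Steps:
n(L, M) = 4*L*M + 5*M*(-1 - M)/3 (n(L, M) = ((12*L)*M + ((-1 - M)*M)*(-1*(-5)))/3 = (12*L*M + (M*(-1 - M))*5)/3 = (12*L*M + 5*M*(-1 - M))/3 = (5*M*(-1 - M) + 12*L*M)/3 = 4*L*M + 5*M*(-1 - M)/3)
(12326 + n(154, 96)) + P(-29) = (12326 + (⅓)*96*(-5 - 5*96 + 12*154)) - 29 = (12326 + (⅓)*96*(-5 - 480 + 1848)) - 29 = (12326 + (⅓)*96*1363) - 29 = (12326 + 43616) - 29 = 55942 - 29 = 55913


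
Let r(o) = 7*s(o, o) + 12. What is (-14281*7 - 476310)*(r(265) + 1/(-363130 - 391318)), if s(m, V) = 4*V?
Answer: -3231218295097195/754448 ≈ -4.2829e+9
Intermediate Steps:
r(o) = 12 + 28*o (r(o) = 7*(4*o) + 12 = 28*o + 12 = 12 + 28*o)
(-14281*7 - 476310)*(r(265) + 1/(-363130 - 391318)) = (-14281*7 - 476310)*((12 + 28*265) + 1/(-363130 - 391318)) = (-99967 - 476310)*((12 + 7420) + 1/(-754448)) = -576277*(7432 - 1/754448) = -576277*5607057535/754448 = -3231218295097195/754448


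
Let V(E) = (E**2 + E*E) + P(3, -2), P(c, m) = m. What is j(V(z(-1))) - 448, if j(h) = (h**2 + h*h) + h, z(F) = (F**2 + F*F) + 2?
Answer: 1382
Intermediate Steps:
z(F) = 2 + 2*F**2 (z(F) = (F**2 + F**2) + 2 = 2*F**2 + 2 = 2 + 2*F**2)
V(E) = -2 + 2*E**2 (V(E) = (E**2 + E*E) - 2 = (E**2 + E**2) - 2 = 2*E**2 - 2 = -2 + 2*E**2)
j(h) = h + 2*h**2 (j(h) = (h**2 + h**2) + h = 2*h**2 + h = h + 2*h**2)
j(V(z(-1))) - 448 = (-2 + 2*(2 + 2*(-1)**2)**2)*(1 + 2*(-2 + 2*(2 + 2*(-1)**2)**2)) - 448 = (-2 + 2*(2 + 2*1)**2)*(1 + 2*(-2 + 2*(2 + 2*1)**2)) - 448 = (-2 + 2*(2 + 2)**2)*(1 + 2*(-2 + 2*(2 + 2)**2)) - 448 = (-2 + 2*4**2)*(1 + 2*(-2 + 2*4**2)) - 448 = (-2 + 2*16)*(1 + 2*(-2 + 2*16)) - 448 = (-2 + 32)*(1 + 2*(-2 + 32)) - 448 = 30*(1 + 2*30) - 448 = 30*(1 + 60) - 448 = 30*61 - 448 = 1830 - 448 = 1382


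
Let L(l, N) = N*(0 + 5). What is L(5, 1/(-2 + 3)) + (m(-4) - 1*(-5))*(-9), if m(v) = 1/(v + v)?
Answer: -311/8 ≈ -38.875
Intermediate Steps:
L(l, N) = 5*N (L(l, N) = N*5 = 5*N)
m(v) = 1/(2*v)
L(5, 1/(-2 + 3)) + (m(-4) - 1*(-5))*(-9) = 5/(-2 + 3) + ((½)/(-4) - 1*(-5))*(-9) = 5/1 + ((½)*(-¼) + 5)*(-9) = 5*1 + (-⅛ + 5)*(-9) = 5 + (39/8)*(-9) = 5 - 351/8 = -311/8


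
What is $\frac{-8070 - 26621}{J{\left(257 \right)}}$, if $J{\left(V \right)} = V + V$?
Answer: $- \frac{34691}{514} \approx -67.492$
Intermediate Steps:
$J{\left(V \right)} = 2 V$
$\frac{-8070 - 26621}{J{\left(257 \right)}} = \frac{-8070 - 26621}{2 \cdot 257} = - \frac{34691}{514}$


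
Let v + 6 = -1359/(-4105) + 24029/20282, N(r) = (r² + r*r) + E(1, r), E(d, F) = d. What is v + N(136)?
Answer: 3079575423353/83257610 ≈ 36989.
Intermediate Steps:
N(r) = 1 + 2*r² (N(r) = (r² + r*r) + 1 = (r² + r²) + 1 = 2*r² + 1 = 1 + 2*r²)
v = -373343377/83257610 (v = -6 + (-1359/(-4105) + 24029/20282) = -6 + (-1359*(-1/4105) + 24029*(1/20282)) = -6 + (1359/4105 + 24029/20282) = -6 + 126202283/83257610 = -373343377/83257610 ≈ -4.4842)
v + N(136) = -373343377/83257610 + (1 + 2*136²) = -373343377/83257610 + (1 + 2*18496) = -373343377/83257610 + (1 + 36992) = -373343377/83257610 + 36993 = 3079575423353/83257610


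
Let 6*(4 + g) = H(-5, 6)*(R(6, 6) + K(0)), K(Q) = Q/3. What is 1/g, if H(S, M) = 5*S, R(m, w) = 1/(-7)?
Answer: -42/143 ≈ -0.29371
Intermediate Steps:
R(m, w) = -1/7
K(Q) = Q/3 (K(Q) = Q*(1/3) = Q/3)
g = -143/42 (g = -4 + ((5*(-5))*(-1/7 + (1/3)*0))/6 = -4 + (-25*(-1/7 + 0))/6 = -4 + (-25*(-1/7))/6 = -4 + (1/6)*(25/7) = -4 + 25/42 = -143/42 ≈ -3.4048)
1/g = 1/(-143/42) = -42/143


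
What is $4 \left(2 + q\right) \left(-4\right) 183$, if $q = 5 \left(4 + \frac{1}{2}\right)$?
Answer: $-71736$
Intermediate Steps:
$q = \frac{45}{2}$ ($q = 5 \left(4 + \frac{1}{2}\right) = 5 \cdot \frac{9}{2} = \frac{45}{2} \approx 22.5$)
$4 \left(2 + q\right) \left(-4\right) 183 = 4 \left(2 + \frac{45}{2}\right) \left(-4\right) 183 = 4 \cdot \frac{49}{2} \left(-4\right) 183 = 98 \left(-4\right) 183 = \left(-392\right) 183 = -71736$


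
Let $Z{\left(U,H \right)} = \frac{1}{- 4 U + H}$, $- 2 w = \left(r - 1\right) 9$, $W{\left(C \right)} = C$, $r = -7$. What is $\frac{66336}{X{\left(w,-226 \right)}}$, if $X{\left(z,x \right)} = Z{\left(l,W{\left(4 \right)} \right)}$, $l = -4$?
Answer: $1326720$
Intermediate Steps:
$w = 36$ ($w = - \frac{\left(-7 - 1\right) 9}{2} = - \frac{\left(-8\right) 9}{2} = \left(- \frac{1}{2}\right) \left(-72\right) = 36$)
$Z{\left(U,H \right)} = \frac{1}{H - 4 U}$
$X{\left(z,x \right)} = \frac{1}{20}$ ($X{\left(z,x \right)} = \frac{1}{4 - -16} = \frac{1}{4 + 16} = \frac{1}{20}$)
$\frac{66336}{X{\left(w,-226 \right)}} = 66336 \frac{1}{\frac{1}{20}} = 66336 \cdot 20 = 1326720$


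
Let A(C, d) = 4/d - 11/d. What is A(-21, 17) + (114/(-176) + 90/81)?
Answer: 695/13464 ≈ 0.051619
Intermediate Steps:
A(C, d) = -7/d
A(-21, 17) + (114/(-176) + 90/81) = -7/17 + (114/(-176) + 90/81) = -7*1/17 + (114*(-1/176) + 90*(1/81)) = -7/17 + (-57/88 + 10/9) = -7/17 + 367/792 = 695/13464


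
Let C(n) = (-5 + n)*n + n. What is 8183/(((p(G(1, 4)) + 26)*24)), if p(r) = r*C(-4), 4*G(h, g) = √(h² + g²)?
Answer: -106379/4944 + 8183*√17/1236 ≈ 5.7804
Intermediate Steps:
C(n) = n + n*(-5 + n) (C(n) = n*(-5 + n) + n = n + n*(-5 + n))
G(h, g) = √(g² + h²)/4 (G(h, g) = √(h² + g²)/4 = √(g² + h²)/4)
p(r) = 32*r (p(r) = r*(-4*(-4 - 4)) = r*(-4*(-8)) = r*32 = 32*r)
8183/(((p(G(1, 4)) + 26)*24)) = 8183/(((32*(√(4² + 1²)/4) + 26)*24)) = 8183/(((32*(√(16 + 1)/4) + 26)*24)) = 8183/(((32*(√17/4) + 26)*24)) = 8183/(((8*√17 + 26)*24)) = 8183/(((26 + 8*√17)*24)) = 8183/(624 + 192*√17)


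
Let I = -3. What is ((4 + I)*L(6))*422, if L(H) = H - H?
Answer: 0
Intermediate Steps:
L(H) = 0
((4 + I)*L(6))*422 = ((4 - 3)*0)*422 = (1*0)*422 = 0*422 = 0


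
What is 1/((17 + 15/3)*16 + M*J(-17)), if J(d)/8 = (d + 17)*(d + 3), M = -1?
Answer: 1/352 ≈ 0.0028409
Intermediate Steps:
J(d) = 8*(3 + d)*(17 + d) (J(d) = 8*((d + 17)*(d + 3)) = 8*((17 + d)*(3 + d)) = 8*((3 + d)*(17 + d)) = 8*(3 + d)*(17 + d))
1/((17 + 15/3)*16 + M*J(-17)) = 1/((17 + 15/3)*16 - (408 + 8*(-17)² + 160*(-17))) = 1/((17 + 15*(⅓))*16 - (408 + 8*289 - 2720)) = 1/((17 + 5)*16 - (408 + 2312 - 2720)) = 1/(22*16 - 1*0) = 1/(352 + 0) = 1/352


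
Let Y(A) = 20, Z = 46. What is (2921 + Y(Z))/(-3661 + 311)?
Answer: -2941/3350 ≈ -0.87791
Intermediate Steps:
(2921 + Y(Z))/(-3661 + 311) = (2921 + 20)/(-3661 + 311) = 2941/(-3350) = 2941*(-1/3350) = -2941/3350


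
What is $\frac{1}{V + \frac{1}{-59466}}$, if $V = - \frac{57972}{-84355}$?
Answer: $\frac{5016254430}{3447278597} \approx 1.4551$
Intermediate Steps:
$V = \frac{57972}{84355}$ ($V = \left(-57972\right) \left(- \frac{1}{84355}\right) = \frac{57972}{84355} \approx 0.68724$)
$\frac{1}{V + \frac{1}{-59466}} = \frac{1}{\frac{57972}{84355} + \frac{1}{-59466}} = \frac{1}{\frac{57972}{84355} - \frac{1}{59466}} = \frac{1}{\frac{3447278597}{5016254430}} = \frac{5016254430}{3447278597}$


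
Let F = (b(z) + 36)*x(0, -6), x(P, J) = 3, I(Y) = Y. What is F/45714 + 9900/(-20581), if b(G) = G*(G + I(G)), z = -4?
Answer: -6793486/14255149 ≈ -0.47656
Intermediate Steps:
b(G) = 2*G² (b(G) = G*(G + G) = G*(2*G) = 2*G²)
F = 204 (F = (2*(-4)² + 36)*3 = (2*16 + 36)*3 = (32 + 36)*3 = 68*3 = 204)
F/45714 + 9900/(-20581) = 204/45714 + 9900/(-20581) = 204*(1/45714) + 9900*(-1/20581) = 34/7619 - 900/1871 = -6793486/14255149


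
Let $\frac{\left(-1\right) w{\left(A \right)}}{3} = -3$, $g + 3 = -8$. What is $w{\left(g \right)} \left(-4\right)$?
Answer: $-36$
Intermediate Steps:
$g = -11$ ($g = -3 - 8 = -11$)
$w{\left(A \right)} = 9$ ($w{\left(A \right)} = \left(-3\right) \left(-3\right) = 9$)
$w{\left(g \right)} \left(-4\right) = 9 \left(-4\right) = -36$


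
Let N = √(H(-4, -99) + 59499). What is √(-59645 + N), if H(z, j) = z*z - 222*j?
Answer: √(-59645 + √81493) ≈ 243.64*I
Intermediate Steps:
H(z, j) = z² - 222*j
N = √81493 (N = √(((-4)² - 222*(-99)) + 59499) = √((16 + 21978) + 59499) = √(21994 + 59499) = √81493 ≈ 285.47)
√(-59645 + N) = √(-59645 + √81493)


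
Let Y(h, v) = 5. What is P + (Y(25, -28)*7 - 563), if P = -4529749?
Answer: -4530277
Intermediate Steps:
P + (Y(25, -28)*7 - 563) = -4529749 + (5*7 - 563) = -4529749 + (35 - 563) = -4529749 - 528 = -4530277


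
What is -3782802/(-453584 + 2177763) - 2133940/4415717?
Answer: -20383077634294/7613486521343 ≈ -2.6772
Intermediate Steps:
-3782802/(-453584 + 2177763) - 2133940/4415717 = -3782802/1724179 - 2133940*1/4415717 = -3782802*1/1724179 - 2133940/4415717 = -3782802/1724179 - 2133940/4415717 = -20383077634294/7613486521343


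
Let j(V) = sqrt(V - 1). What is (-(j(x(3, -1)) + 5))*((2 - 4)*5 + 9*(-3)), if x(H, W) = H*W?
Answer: 185 + 74*I ≈ 185.0 + 74.0*I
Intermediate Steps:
j(V) = sqrt(-1 + V)
(-(j(x(3, -1)) + 5))*((2 - 4)*5 + 9*(-3)) = (-(sqrt(-1 + 3*(-1)) + 5))*((2 - 4)*5 + 9*(-3)) = (-(sqrt(-1 - 3) + 5))*(-2*5 - 27) = (-(sqrt(-4) + 5))*(-10 - 27) = -(2*I + 5)*(-37) = -(5 + 2*I)*(-37) = (-5 - 2*I)*(-37) = 185 + 74*I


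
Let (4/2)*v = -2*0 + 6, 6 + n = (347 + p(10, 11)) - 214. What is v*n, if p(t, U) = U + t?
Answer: 444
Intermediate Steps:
n = 148 (n = -6 + ((347 + (11 + 10)) - 214) = -6 + ((347 + 21) - 214) = -6 + (368 - 214) = -6 + 154 = 148)
v = 3 (v = (-2*0 + 6)/2 = (0 + 6)/2 = (1/2)*6 = 3)
v*n = 3*148 = 444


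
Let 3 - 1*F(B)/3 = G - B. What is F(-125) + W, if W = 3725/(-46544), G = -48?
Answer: -10336493/46544 ≈ -222.08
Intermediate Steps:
F(B) = 153 + 3*B (F(B) = 9 - 3*(-48 - B) = 9 + (144 + 3*B) = 153 + 3*B)
W = -3725/46544 (W = 3725*(-1/46544) = -3725/46544 ≈ -0.080032)
F(-125) + W = (153 + 3*(-125)) - 3725/46544 = (153 - 375) - 3725/46544 = -222 - 3725/46544 = -10336493/46544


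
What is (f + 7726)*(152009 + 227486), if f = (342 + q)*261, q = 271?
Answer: 63648521905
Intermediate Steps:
f = 159993 (f = (342 + 271)*261 = 613*261 = 159993)
(f + 7726)*(152009 + 227486) = (159993 + 7726)*(152009 + 227486) = 167719*379495 = 63648521905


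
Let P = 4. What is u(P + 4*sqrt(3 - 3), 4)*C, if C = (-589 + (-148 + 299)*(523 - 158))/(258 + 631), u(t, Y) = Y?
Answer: 218104/889 ≈ 245.34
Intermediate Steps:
C = 54526/889 (C = (-589 + 151*365)/889 = (-589 + 55115)*(1/889) = 54526*(1/889) = 54526/889 ≈ 61.334)
u(P + 4*sqrt(3 - 3), 4)*C = 4*(54526/889) = 218104/889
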